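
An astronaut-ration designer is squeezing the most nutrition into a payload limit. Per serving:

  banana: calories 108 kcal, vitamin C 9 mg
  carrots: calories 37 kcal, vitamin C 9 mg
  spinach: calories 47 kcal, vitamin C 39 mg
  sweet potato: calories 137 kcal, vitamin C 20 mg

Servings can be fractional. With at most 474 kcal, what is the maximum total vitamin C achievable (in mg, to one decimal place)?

393.3 mg

Vitamin C per kcal: spinach 0.8298, carrots 0.2432, sweet potato 0.146, banana 0.08333.
With no serving limits, spend the whole calories allowance on spinach: 474 kcal / 47 kcal × 39 mg = 393.3 mg.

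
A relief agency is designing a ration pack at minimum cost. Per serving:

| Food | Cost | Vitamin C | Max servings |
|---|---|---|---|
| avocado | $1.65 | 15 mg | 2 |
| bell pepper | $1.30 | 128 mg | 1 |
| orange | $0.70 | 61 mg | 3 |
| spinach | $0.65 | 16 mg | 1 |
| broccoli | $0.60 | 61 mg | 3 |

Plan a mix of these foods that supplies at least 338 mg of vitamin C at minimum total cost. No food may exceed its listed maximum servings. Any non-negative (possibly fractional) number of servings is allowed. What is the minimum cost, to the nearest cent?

$3.41

Cost per mg of vitamin C: broccoli $0.0098, bell pepper $0.0102, orange $0.0115, spinach $0.0406, avocado $0.1100.
Take 3 servings of broccoli: +183.0 mg vitamin C for $1.80 (total $1.80, still need 155.0 mg).
Take 1 serving of bell pepper: +128.0 mg vitamin C for $1.30 (total $3.10, still need 27.0 mg).
Take 0.4426 servings of orange: +27.0 mg vitamin C for $0.31 (total $3.41, still need 0.0 mg).
Filling from the cheapest source first is optimal under one linear minimum: $3.41.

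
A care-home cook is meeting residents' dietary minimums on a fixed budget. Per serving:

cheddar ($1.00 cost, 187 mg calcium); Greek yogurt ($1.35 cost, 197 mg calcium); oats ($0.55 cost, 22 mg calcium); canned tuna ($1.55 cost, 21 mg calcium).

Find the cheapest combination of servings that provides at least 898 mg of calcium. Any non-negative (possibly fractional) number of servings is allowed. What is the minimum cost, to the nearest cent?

$4.80

Cost per mg of calcium: cheddar $0.0053, Greek yogurt $0.0069, oats $0.0250, canned tuna $0.0738.
With no serving limits, use only cheddar: 898 mg / 187 mg = 4.802 servings × $1.00 = $4.80.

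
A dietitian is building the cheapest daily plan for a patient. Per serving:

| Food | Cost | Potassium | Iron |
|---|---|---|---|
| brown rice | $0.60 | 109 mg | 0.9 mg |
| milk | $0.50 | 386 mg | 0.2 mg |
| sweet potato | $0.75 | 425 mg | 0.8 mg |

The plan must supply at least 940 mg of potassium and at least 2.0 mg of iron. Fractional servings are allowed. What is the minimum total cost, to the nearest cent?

The cheapest plan sits at a corner of the feasible region — with two constraints it uses at most two foods.
brown rice only: max(940/109, 2.0/0.9) = 8.624 servings → $5.17.
milk only: max(940/386, 2.0/0.2) = 10 servings → $5.00.
sweet potato only: max(940/425, 2.0/0.8) = 2.5 servings → $1.88.
brown rice + milk with both tight: 1.794 servings and 1.929 servings → $2.04.
brown rice + sweet potato with both tight: 0.3319 servings and 2.127 servings → $1.79.
milk + sweet potato with both targets exact would need a negative amount; discard.
The minimum over all feasible corners is $1.79.

$1.79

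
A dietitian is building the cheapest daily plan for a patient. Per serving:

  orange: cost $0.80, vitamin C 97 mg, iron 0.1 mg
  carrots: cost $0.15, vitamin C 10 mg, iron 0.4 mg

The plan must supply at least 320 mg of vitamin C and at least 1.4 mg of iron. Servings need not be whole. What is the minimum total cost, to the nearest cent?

$2.82

Two binding constraints pin down two serving amounts, so the optimal mix uses at most two foods. The candidates are each food alone (scaled to the tighter of vitamin C/iron) and each pair with both constraints tight.
orange only: max(320/97, 1.4/0.1) = 14 servings → $11.20.
carrots only: max(320/10, 1.4/0.4) = 32 servings → $4.80.
orange + carrots with both tight: 3.016 servings and 2.746 servings → $2.82.
So the least-cost plan costs $2.82.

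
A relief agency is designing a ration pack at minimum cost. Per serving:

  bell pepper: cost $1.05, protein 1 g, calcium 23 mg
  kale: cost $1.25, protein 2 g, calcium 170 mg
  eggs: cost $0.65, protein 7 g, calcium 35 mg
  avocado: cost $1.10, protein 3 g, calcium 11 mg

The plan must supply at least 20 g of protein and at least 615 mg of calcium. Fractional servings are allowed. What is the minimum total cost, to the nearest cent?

$5.28

Compare the cost at each extreme point of the feasible region.
bell pepper only: max(20/1, 615/23) = 26.74 servings → $28.08.
kale only: max(20/2, 615/170) = 10 servings → $12.50.
eggs only: max(20/7, 615/35) = 17.57 servings → $11.42.
avocado only: max(20/3, 615/11) = 55.91 servings → $61.50.
bell pepper + kale with both tight: 17.5 servings and 1.25 servings → $19.94.
bell pepper + eggs: intersection lies outside the first quadrant.
bell pepper + avocado: the both-tight solution has a negative serving — not a feasible corner.
kale + eggs with both tight: 3.219 servings and 1.938 servings → $5.28.
kale + avocado with both tight: 3.33 servings and 4.447 servings → $9.05.
eggs + avocado: intersection lies outside the first quadrant.
Cheapest feasible corner: $5.28.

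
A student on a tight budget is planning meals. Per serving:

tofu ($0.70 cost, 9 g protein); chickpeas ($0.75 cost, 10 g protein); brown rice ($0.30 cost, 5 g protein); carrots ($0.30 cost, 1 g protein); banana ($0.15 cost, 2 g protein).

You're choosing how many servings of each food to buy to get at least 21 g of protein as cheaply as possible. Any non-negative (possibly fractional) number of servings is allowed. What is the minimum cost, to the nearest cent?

Cost per g of protein: brown rice $0.0600, chickpeas $0.0750, banana $0.0750, tofu $0.0778, carrots $0.3000.
With no serving limits, use only brown rice: 21 g / 5 g = 4.2 servings × $0.30 = $1.26.

$1.26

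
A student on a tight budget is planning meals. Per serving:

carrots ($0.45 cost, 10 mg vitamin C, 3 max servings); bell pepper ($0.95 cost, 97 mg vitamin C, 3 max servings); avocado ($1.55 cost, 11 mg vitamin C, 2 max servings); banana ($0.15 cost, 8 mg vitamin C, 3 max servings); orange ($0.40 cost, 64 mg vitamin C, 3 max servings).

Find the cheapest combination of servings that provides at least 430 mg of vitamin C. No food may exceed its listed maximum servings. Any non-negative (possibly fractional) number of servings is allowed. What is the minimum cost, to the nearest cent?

Cost per mg of vitamin C: orange $0.0063, bell pepper $0.0098, banana $0.0187, carrots $0.0450, avocado $0.1409.
Take 3 servings of orange: +192.0 mg vitamin C for $1.20 (total $1.20, still need 238.0 mg).
Take 2.454 servings of bell pepper: +238.0 mg vitamin C for $2.33 (total $3.53, still need 0.0 mg).
Filling from the cheapest source first is optimal under one linear minimum: $3.53.

$3.53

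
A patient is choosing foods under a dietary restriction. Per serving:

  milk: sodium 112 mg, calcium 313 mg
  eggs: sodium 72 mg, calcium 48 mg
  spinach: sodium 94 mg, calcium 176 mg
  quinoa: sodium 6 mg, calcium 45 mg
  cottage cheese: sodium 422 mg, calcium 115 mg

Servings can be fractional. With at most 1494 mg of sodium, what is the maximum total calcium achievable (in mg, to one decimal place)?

Calcium per mg sodium: quinoa 7.5, milk 2.795, spinach 1.872, eggs 0.6667, cottage cheese 0.2725.
With no serving limits, spend the whole sodium allowance on quinoa: 1494 mg / 6 mg × 45 mg = 11205.0 mg.

11205.0 mg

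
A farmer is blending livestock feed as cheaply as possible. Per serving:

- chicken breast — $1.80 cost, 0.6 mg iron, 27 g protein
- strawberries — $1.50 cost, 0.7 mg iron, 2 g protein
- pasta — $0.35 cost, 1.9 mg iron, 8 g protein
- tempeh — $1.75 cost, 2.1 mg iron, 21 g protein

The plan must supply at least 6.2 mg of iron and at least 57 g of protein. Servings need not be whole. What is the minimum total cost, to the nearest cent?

$2.49

chicken breast only: max(6.2/0.6, 57/27) = 10.33 servings → $18.60.
strawberries only: max(6.2/0.7, 57/2) = 28.5 servings → $42.75.
pasta only: max(6.2/1.9, 57/8) = 7.125 servings → $2.49.
tempeh only: max(6.2/2.1, 57/21) = 2.952 servings → $5.17.
chicken breast + strawberries with both tight: 1.554 servings and 7.525 servings → $14.08.
chicken breast + pasta with both tight: 1.262 servings and 2.865 servings → $3.27.
chicken breast + tempeh with both targets exact would need a negative amount; discard.
strawberries + pasta with both targets exact would need a negative amount; discard.
strawberries + tempeh with both tight: 1 serving and 2.619 servings → $6.08.
pasta + tempeh with both tight: 0.4545 servings and 2.541 servings → $4.61.
Cheapest feasible corner: $2.49.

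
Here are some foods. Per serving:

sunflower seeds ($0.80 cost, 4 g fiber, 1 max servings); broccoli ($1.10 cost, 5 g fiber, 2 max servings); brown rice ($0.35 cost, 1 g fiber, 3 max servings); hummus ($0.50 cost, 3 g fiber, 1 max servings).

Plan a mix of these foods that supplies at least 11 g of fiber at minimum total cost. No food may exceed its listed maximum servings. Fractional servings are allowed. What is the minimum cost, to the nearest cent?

Cost per g of fiber: hummus $0.1667, sunflower seeds $0.2000, broccoli $0.2200, brown rice $0.3500.
Take 1 serving of hummus: +3.0 g fiber for $0.50 (total $0.50, still need 8.0 g).
Take 1 serving of sunflower seeds: +4.0 g fiber for $0.80 (total $1.30, still need 4.0 g).
Take 0.8 servings of broccoli: +4.0 g fiber for $0.88 (total $2.18, still need 0.0 g).
Filling from the cheapest source first is optimal under one linear minimum: $2.18.

$2.18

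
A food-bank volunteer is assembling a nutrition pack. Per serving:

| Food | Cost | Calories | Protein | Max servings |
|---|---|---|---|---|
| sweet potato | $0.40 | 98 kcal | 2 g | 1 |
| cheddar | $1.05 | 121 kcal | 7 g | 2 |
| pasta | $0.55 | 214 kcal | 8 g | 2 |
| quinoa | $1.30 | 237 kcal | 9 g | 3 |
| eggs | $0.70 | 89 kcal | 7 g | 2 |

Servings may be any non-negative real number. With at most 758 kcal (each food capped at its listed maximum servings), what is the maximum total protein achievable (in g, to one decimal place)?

Protein per kcal: eggs 0.07865, cheddar 0.05785, quinoa 0.03797, pasta 0.03738, sweet potato 0.02041.
Take 2 servings of eggs: uses 178 kcal, +14.0 g protein (running total 14.0 g).
Take 2 servings of cheddar: uses 242 kcal, +14.0 g protein (running total 28.0 g).
Take 1.426 servings of quinoa: uses 338 kcal, +12.8 g protein (running total 40.8 g).
Greedy by best ratio exhausts the calories allowance optimally: 40.8 g.

40.8 g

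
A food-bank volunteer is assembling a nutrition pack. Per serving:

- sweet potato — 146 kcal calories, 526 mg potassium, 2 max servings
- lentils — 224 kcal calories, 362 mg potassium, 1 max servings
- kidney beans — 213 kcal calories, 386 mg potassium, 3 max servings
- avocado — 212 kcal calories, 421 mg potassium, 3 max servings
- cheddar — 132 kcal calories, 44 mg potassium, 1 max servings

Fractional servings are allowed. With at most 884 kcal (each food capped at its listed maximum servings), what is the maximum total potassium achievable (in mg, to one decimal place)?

2227.6 mg

Potassium per kcal: sweet potato 3.603, avocado 1.986, kidney beans 1.812, lentils 1.616, cheddar 0.3333.
Take 2 servings of sweet potato: uses 292 kcal, +1052.0 mg potassium (running total 1052.0 mg).
Take 2.792 servings of avocado: uses 592 kcal, +1175.6 mg potassium (running total 2227.6 mg).
Filling greedily by potassium-per-kcal is optimal for one linear limit, giving 2227.6 mg.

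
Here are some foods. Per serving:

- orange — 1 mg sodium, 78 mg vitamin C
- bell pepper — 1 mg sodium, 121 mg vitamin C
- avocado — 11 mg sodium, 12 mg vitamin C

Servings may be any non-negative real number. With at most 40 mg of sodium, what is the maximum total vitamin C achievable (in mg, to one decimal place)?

4840.0 mg

Vitamin C per mg sodium: bell pepper 121, orange 78, avocado 1.091.
With no serving limits, spend the whole sodium allowance on bell pepper: 40 mg / 1 mg × 121 mg = 4840.0 mg.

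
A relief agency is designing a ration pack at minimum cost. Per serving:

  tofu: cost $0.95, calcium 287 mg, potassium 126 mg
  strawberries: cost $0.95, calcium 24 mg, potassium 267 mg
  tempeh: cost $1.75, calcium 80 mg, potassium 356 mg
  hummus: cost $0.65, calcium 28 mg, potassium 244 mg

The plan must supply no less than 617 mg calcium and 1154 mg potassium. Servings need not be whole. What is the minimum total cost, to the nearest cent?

With two linear requirements the optimum uses one or two foods; enumerate the corners.
tofu only: max(617/287, 1154/126) = 9.159 servings → $8.70.
strawberries only: max(617/24, 1154/267) = 25.71 servings → $24.42.
tempeh only: max(617/80, 1154/356) = 7.713 servings → $13.50.
hummus only: max(617/28, 1154/244) = 22.04 servings → $14.32.
tofu + strawberries with both tight: 1.862 servings and 3.443 servings → $5.04.
tofu + tempeh with both tight: 1.383 servings and 2.752 servings → $6.13.
tofu + hummus with both tight: 1.778 servings and 3.811 servings → $4.17.
strawberries + tempeh: intersection lies outside the first quadrant.
strawberries + hummus with both targets exact would need a negative amount; discard.
tempeh + hummus: intersection lies outside the first quadrant.
The minimum over all feasible corners is $4.17.

$4.17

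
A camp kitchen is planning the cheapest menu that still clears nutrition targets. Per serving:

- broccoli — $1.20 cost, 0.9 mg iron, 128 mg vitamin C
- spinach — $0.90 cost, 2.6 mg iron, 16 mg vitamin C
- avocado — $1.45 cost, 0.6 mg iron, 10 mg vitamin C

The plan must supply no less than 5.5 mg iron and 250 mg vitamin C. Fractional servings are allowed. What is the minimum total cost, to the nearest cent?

$3.47

Check every corner: each single food scaled to meet both minima, and each pair solved so both constraints bind.
broccoli only: max(5.5/0.9, 250/128) = 6.111 servings → $7.33.
spinach only: max(5.5/2.6, 250/16) = 15.62 servings → $14.06.
avocado only: max(5.5/0.6, 250/10) = 25 servings → $36.25.
broccoli + spinach with both tight: 1.765 servings and 1.504 servings → $3.47.
broccoli + avocado with both tight: 1.401 servings and 7.065 servings → $11.93.
spinach + avocado: the both-tight solution has a negative serving — not a feasible corner.
Cheapest feasible corner: $3.47.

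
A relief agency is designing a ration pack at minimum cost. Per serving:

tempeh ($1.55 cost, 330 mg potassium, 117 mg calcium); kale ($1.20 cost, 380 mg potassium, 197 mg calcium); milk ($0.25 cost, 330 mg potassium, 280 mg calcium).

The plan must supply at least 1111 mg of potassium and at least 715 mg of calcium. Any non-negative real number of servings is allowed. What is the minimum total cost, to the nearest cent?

This is a tiny linear program; its minimum lies at a vertex of the feasible set. List the vertices and price them.
tempeh only: max(1111/330, 715/117) = 6.111 servings → $9.47.
kale only: max(1111/380, 715/197) = 3.629 servings → $4.36.
milk only: max(1111/330, 715/280) = 3.367 servings → $0.84.
tempeh + kale: the both-tight solution has a negative serving — not a feasible corner.
tempeh + milk with both tight: 1.397 servings and 1.97 servings → $2.66.
kale + milk with both tight: 1.815 servings and 1.276 servings → $2.50.
So the least-cost plan costs $0.84.

$0.84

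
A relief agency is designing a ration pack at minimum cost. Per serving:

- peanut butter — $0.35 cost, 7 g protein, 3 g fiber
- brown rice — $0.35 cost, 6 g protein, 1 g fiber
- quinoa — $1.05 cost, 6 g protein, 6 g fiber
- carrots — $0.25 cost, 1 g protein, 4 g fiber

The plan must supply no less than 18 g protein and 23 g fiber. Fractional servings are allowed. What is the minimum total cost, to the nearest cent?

Minimising a linear cost over {protein ≥ 18, fiber ≥ 23, servings ≥ 0} — the optimum is at a vertex, using one or two foods.
peanut butter only: max(18/7, 23/3) = 7.667 servings → $2.68.
brown rice only: max(18/6, 23/1) = 23 servings → $8.05.
quinoa only: max(18/6, 23/6) = 3.833 servings → $4.03.
carrots only: max(18/1, 23/4) = 18 servings → $4.50.
peanut butter + brown rice with both targets exact would need a negative amount; discard.
peanut butter + quinoa: the both-tight solution has a negative serving — not a feasible corner.
peanut butter + carrots with both tight: 1.96 servings and 4.28 servings → $1.76.
brown rice + quinoa: intersection lies outside the first quadrant.
brown rice + carrots with both tight: 2.13 servings and 5.217 servings → $2.05.
quinoa + carrots with both tight: 2.722 servings and 1.667 servings → $3.27.
Cheapest feasible corner: $1.76.

$1.76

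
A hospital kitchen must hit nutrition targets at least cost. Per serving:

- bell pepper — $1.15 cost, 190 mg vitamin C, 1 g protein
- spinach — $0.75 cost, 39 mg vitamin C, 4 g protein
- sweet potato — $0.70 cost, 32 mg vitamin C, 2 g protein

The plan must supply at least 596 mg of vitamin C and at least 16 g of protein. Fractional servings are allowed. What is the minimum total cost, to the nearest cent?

$5.35

For a min-cost LP with two ≥-constraints, a basic feasible solution has at most two positive variables.
bell pepper only: max(596/190, 16/1) = 16 servings → $18.40.
spinach only: max(596/39, 16/4) = 15.28 servings → $11.46.
sweet potato only: max(596/32, 16/2) = 18.62 servings → $13.04.
bell pepper + spinach with both tight: 2.441 servings and 3.39 servings → $5.35.
bell pepper + sweet potato with both tight: 1.954 servings and 7.023 servings → $7.16.
spinach + sweet potato: the both-tight solution has a negative serving — not a feasible corner.
Cheapest feasible corner: $5.35.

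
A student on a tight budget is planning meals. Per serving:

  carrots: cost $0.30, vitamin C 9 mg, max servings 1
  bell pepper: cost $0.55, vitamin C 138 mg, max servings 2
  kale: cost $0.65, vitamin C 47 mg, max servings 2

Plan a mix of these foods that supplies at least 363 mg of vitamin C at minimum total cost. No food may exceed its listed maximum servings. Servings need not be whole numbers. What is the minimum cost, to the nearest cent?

$2.30

Cost per mg of vitamin C: bell pepper $0.0040, kale $0.0138, carrots $0.0333.
Take 2 servings of bell pepper: +276.0 mg vitamin C for $1.10 (total $1.10, still need 87.0 mg).
Take 1.851 servings of kale: +87.0 mg vitamin C for $1.20 (total $2.30, still need 0.0 mg).
Greedy by cheapest-per-mg is optimal for a single linear constraint, so the minimum cost is $2.30.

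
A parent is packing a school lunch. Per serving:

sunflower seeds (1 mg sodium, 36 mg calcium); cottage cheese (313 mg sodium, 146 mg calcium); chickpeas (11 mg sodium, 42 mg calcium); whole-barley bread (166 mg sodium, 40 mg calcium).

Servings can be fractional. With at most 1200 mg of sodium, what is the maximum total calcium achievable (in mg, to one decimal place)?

Calcium per mg sodium: sunflower seeds 36, chickpeas 3.818, cottage cheese 0.4665, whole-barley bread 0.241.
With no serving limits, spend the whole sodium allowance on sunflower seeds: 1200 mg / 1 mg × 36 mg = 43200.0 mg.

43200.0 mg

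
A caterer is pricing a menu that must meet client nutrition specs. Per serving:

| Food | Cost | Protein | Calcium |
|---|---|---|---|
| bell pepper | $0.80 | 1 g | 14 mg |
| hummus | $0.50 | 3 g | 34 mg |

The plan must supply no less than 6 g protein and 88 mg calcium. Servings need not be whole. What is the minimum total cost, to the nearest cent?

$1.29

With two linear requirements the optimum uses one or two foods; enumerate the corners.
bell pepper only: max(6/1, 88/14) = 6.286 servings → $5.03.
hummus only: max(6/3, 88/34) = 2.588 servings → $1.29.
bell pepper + hummus with both targets exact would need a negative amount; discard.
The minimum over all feasible corners is $1.29.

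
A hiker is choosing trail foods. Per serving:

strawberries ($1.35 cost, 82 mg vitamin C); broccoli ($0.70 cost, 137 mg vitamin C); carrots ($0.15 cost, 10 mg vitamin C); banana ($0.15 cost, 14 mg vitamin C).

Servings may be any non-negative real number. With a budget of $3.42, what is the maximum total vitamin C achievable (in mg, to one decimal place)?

669.3 mg

Vitamin C per dollar: broccoli 195.7, banana 93.33, carrots 66.67, strawberries 60.74.
With no serving limits, spend the whole cost allowance on broccoli: $3.42 / $0.70 × 137 mg = 669.3 mg.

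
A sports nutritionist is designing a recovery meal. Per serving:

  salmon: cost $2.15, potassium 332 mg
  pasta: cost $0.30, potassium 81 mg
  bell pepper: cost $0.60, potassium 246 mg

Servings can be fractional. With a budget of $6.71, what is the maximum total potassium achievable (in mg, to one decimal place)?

2751.1 mg

Potassium per dollar: bell pepper 410, pasta 270, salmon 154.4.
With no serving limits, spend the whole cost allowance on bell pepper: $6.71 / $0.60 × 246 mg = 2751.1 mg.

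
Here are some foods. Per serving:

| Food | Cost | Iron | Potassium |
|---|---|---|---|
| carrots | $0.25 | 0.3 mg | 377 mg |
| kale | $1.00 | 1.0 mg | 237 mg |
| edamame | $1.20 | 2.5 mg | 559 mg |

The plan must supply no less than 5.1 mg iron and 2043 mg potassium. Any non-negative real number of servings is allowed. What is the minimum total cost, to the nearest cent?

This is a tiny linear program; its minimum lies at a vertex of the feasible set. List the vertices and price them.
carrots only: max(5.1/0.3, 2043/377) = 17 servings → $4.25.
kale only: max(5.1/1.0, 2043/237) = 8.62 servings → $8.62.
edamame only: max(5.1/2.5, 2043/559) = 3.655 servings → $4.39.
carrots + kale with both tight: 2.727 servings and 4.282 servings → $4.96.
carrots + edamame with both tight: 2.912 servings and 1.691 servings → $2.76.
kale + edamame with both targets exact would need a negative amount; discard.
Cheapest feasible corner: $2.76.

$2.76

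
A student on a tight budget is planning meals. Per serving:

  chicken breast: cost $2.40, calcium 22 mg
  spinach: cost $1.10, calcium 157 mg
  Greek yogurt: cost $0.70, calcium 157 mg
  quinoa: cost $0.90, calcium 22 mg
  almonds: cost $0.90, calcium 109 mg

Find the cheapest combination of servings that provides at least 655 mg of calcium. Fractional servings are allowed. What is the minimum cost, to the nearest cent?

Cost per mg of calcium: Greek yogurt $0.0045, spinach $0.0070, almonds $0.0083, quinoa $0.0409, chicken breast $0.1091.
With no serving limits, use only Greek yogurt: 655 mg / 157 mg = 4.172 servings × $0.70 = $2.92.

$2.92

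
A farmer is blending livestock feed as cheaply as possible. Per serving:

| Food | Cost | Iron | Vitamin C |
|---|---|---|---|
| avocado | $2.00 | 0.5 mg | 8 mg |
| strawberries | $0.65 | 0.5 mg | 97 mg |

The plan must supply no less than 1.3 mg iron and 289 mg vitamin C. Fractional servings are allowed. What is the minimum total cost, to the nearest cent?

$1.94

A basic optimal solution has at most two foods positive. Try each food alone and each pair with both targets met exactly.
avocado only: max(1.3/0.5, 289/8) = 36.12 servings → $72.25.
strawberries only: max(1.3/0.5, 289/97) = 2.979 servings → $1.94.
avocado + strawberries: the both-tight solution has a negative serving — not a feasible corner.
Cheapest feasible corner: $1.94.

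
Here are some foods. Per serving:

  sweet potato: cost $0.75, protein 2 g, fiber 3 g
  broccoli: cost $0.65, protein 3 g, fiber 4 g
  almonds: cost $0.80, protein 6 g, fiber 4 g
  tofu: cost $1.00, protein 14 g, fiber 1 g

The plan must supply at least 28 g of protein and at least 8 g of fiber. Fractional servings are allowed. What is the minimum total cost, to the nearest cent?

Two binding constraints pin down two serving amounts, so the optimal mix uses at most two foods. The candidates are each food alone (scaled to the tighter of protein/fiber) and each pair with both constraints tight.
sweet potato only: max(28/2, 8/3) = 14 servings → $10.50.
broccoli only: max(28/3, 8/4) = 9.333 servings → $6.07.
almonds only: max(28/6, 8/4) = 4.667 servings → $3.73.
tofu only: max(28/14, 8/1) = 8 servings → $8.00.
sweet potato + broccoli: intersection lies outside the first quadrant.
sweet potato + almonds: intersection lies outside the first quadrant.
sweet potato + tofu with both tight: 2.1 servings and 1.7 servings → $3.27.
broccoli + almonds: intersection lies outside the first quadrant.
broccoli + tofu with both tight: 1.585 servings and 1.66 servings → $2.69.
almonds + tofu with both tight: 1.68 servings and 1.28 servings → $2.62.
The minimum over all feasible corners is $2.62.

$2.62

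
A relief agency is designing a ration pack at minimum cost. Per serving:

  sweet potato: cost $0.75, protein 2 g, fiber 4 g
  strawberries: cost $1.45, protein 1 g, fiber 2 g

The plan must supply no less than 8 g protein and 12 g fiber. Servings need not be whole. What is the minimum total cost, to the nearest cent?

$3.00

Compare the cost at each extreme point of the feasible region.
sweet potato only: max(8/2, 12/4) = 4 servings → $3.00.
strawberries only: max(8/1, 12/2) = 8 servings → $11.60.
sweet potato + strawberries (both tight): parallel constraints — no distinct corner.
So the least-cost plan costs $3.00.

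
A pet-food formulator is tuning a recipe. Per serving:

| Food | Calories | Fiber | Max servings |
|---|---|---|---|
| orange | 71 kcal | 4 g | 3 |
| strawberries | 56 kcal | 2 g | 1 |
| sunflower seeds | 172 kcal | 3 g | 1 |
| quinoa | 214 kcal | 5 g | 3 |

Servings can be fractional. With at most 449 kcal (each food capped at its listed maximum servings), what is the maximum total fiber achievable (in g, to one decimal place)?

18.2 g

Fiber per kcal: orange 0.05634, strawberries 0.03571, quinoa 0.02336, sunflower seeds 0.01744.
Take 3 servings of orange: uses 213 kcal, +12.0 g fiber (running total 12.0 g).
Take 1 serving of strawberries: uses 56 kcal, +2.0 g fiber (running total 14.0 g).
Take 0.8411 servings of quinoa: uses 180 kcal, +4.2 g fiber (running total 18.2 g).
Filling greedily by fiber-per-kcal is optimal for one linear limit, giving 18.2 g.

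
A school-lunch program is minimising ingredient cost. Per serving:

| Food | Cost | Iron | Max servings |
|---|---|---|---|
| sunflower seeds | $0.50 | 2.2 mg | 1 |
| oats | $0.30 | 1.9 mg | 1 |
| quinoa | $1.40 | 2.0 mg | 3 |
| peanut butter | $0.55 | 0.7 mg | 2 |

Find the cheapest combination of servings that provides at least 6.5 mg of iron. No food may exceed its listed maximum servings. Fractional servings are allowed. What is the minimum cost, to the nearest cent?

$2.48

Cost per mg of iron: oats $0.1579, sunflower seeds $0.2273, quinoa $0.7000, peanut butter $0.7857.
Take 1 serving of oats: +1.9 mg iron for $0.30 (total $0.30, still need 4.6 mg).
Take 1 serving of sunflower seeds: +2.2 mg iron for $0.50 (total $0.80, still need 2.4 mg).
Take 1.2 servings of quinoa: +2.4 mg iron for $1.68 (total $2.48, still need 0.0 mg).
Filling from the cheapest source first is optimal under one linear minimum: $2.48.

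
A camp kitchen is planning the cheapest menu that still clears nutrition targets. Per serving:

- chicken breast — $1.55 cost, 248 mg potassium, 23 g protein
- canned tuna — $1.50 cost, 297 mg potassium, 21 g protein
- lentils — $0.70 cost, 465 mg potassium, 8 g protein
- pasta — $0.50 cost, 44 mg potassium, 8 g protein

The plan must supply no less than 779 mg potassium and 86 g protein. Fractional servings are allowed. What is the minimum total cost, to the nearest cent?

$5.52

Check every corner: each single food scaled to meet both minima, and each pair solved so both constraints bind.
chicken breast only: max(779/248, 86/23) = 3.739 servings → $5.80.
canned tuna only: max(779/297, 86/21) = 4.095 servings → $6.14.
lentils only: max(779/465, 86/8) = 10.75 servings → $7.53.
pasta only: max(779/44, 86/8) = 17.7 servings → $8.85.
chicken breast + canned tuna with both targets exact would need a negative amount; discard.
chicken breast + lentils: intersection lies outside the first quadrant.
chicken breast + pasta with both tight: 2.519 servings and 3.509 servings → $5.66.
canned tuna + lentils: intersection lies outside the first quadrant.
canned tuna + pasta with both tight: 1.686 servings and 6.324 servings → $5.69.
lentils + pasta with both tight: 0.7268 servings and 10.02 servings → $5.52.
Cheapest feasible corner: $5.52.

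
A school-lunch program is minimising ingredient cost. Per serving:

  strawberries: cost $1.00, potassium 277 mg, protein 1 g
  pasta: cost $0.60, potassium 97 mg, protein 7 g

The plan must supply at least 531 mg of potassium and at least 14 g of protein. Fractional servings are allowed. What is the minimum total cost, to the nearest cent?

This is a tiny linear program; its minimum lies at a vertex of the feasible set. List the vertices and price them.
strawberries only: max(531/277, 14/1) = 14 servings → $14.00.
pasta only: max(531/97, 14/7) = 5.474 servings → $3.28.
strawberries + pasta with both tight: 1.281 servings and 1.817 servings → $2.37.
Cheapest feasible corner: $2.37.

$2.37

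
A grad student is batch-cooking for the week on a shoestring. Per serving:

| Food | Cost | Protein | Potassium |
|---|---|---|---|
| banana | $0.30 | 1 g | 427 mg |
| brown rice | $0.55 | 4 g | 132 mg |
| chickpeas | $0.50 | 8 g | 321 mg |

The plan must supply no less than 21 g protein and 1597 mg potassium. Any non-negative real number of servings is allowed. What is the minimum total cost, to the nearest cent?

Check every corner: each single food scaled to meet both minima, and each pair solved so both constraints bind.
banana only: max(21/1, 1597/427) = 21 servings → $6.30.
brown rice only: max(21/4, 1597/132) = 12.1 servings → $6.65.
chickpeas only: max(21/8, 1597/321) = 4.975 servings → $2.49.
banana + brown rice with both tight: 2.294 servings and 4.676 servings → $3.26.
banana + chickpeas with both tight: 1.95 servings and 2.381 servings → $1.78.
brown rice + chickpeas: intersection lies outside the first quadrant.
Cheapest feasible corner: $1.78.

$1.78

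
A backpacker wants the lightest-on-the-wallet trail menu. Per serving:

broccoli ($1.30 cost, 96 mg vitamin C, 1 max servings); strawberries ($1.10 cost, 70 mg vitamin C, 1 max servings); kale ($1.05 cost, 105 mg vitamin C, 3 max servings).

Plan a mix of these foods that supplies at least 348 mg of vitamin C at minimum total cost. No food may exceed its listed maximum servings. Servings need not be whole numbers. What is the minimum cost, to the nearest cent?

$3.60

Cost per mg of vitamin C: kale $0.0100, broccoli $0.0135, strawberries $0.0157.
Take 3 servings of kale: +315.0 mg vitamin C for $3.15 (total $3.15, still need 33.0 mg).
Take 0.3438 servings of broccoli: +33.0 mg vitamin C for $0.45 (total $3.60, still need 0.0 mg).
Greedy by cheapest-per-mg is optimal for a single linear constraint, so the minimum cost is $3.60.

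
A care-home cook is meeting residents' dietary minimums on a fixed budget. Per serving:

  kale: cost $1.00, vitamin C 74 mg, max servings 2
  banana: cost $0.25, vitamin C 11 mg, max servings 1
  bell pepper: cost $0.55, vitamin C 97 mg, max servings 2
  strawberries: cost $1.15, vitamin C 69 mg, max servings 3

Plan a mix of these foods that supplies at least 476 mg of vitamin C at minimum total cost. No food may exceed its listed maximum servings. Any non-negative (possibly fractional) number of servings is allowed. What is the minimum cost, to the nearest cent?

Cost per mg of vitamin C: bell pepper $0.0057, kale $0.0135, strawberries $0.0167, banana $0.0227.
Take 2 servings of bell pepper: +194.0 mg vitamin C for $1.10 (total $1.10, still need 282.0 mg).
Take 2 servings of kale: +148.0 mg vitamin C for $2.00 (total $3.10, still need 134.0 mg).
Take 1.942 servings of strawberries: +134.0 mg vitamin C for $2.23 (total $5.33, still need 0.0 mg).
Filling from the cheapest source first is optimal under one linear minimum: $5.33.

$5.33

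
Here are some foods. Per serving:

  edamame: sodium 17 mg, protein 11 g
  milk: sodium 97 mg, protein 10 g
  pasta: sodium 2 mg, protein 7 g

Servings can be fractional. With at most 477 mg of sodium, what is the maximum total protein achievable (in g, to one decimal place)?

1669.5 g

Protein per mg sodium: pasta 3.5, edamame 0.6471, milk 0.1031.
With no serving limits, spend the whole sodium allowance on pasta: 477 mg / 2 mg × 7 g = 1669.5 g.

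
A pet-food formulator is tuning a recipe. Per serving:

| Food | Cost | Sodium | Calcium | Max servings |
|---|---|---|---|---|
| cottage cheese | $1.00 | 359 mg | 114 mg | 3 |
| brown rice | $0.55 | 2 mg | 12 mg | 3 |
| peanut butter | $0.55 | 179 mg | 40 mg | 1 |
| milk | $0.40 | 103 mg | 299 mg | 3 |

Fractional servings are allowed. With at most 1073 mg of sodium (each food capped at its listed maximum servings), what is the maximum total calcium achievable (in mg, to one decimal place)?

1173.7 mg

Calcium per mg sodium: brown rice 6, milk 2.903, cottage cheese 0.3175, peanut butter 0.2235.
Take 3 servings of brown rice: uses 6 mg sodium, +36.0 mg calcium (running total 36.0 mg).
Take 3 servings of milk: uses 309 mg sodium, +897.0 mg calcium (running total 933.0 mg).
Take 2.111 servings of cottage cheese: uses 758 mg sodium, +240.7 mg calcium (running total 1173.7 mg).
Filling greedily by calcium-per-mg sodium is optimal for one linear limit, giving 1173.7 mg.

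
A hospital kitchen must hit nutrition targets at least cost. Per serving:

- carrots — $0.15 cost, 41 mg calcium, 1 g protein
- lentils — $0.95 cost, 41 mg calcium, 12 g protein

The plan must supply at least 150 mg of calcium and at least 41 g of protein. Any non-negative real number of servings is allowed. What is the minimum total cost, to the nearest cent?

$3.26

An LP optimum is at a vertex; with two nutrient constraints at most two foods are used. Check each candidate.
carrots only: max(150/41, 41/1) = 41 servings → $6.15.
lentils only: max(150/41, 41/12) = 3.659 servings → $3.48.
carrots + lentils with both tight: 0.2639 servings and 3.395 servings → $3.26.
Cheapest feasible corner: $3.26.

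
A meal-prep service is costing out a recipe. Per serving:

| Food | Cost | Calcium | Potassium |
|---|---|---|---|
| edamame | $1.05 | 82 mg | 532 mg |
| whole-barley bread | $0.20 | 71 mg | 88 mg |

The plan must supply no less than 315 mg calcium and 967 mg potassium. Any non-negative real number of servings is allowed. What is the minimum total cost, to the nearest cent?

$1.98

edamame only: max(315/82, 967/532) = 3.841 servings → $4.03.
whole-barley bread only: max(315/71, 967/88) = 10.99 servings → $2.20.
edamame + whole-barley bread with both tight: 1.34 servings and 2.889 servings → $1.98.
Cheapest feasible corner: $1.98.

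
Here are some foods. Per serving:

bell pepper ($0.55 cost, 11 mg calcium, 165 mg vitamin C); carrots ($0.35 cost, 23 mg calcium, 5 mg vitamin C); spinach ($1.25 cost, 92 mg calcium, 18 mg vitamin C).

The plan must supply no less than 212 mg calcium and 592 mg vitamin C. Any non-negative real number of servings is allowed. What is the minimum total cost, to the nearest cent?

$4.23

A basic optimal solution has at most two foods positive. Try each food alone and each pair with both targets met exactly.
bell pepper only: max(212/11, 592/165) = 19.27 servings → $10.60.
carrots only: max(212/23, 592/5) = 118.4 servings → $41.44.
spinach only: max(212/92, 592/18) = 32.89 servings → $41.11.
bell pepper + carrots with both tight: 3.357 servings and 7.612 servings → $4.51.
bell pepper + spinach with both tight: 3.381 servings and 1.9 servings → $4.23.
carrots + spinach with both targets exact would need a negative amount; discard.
The minimum over all feasible corners is $4.23.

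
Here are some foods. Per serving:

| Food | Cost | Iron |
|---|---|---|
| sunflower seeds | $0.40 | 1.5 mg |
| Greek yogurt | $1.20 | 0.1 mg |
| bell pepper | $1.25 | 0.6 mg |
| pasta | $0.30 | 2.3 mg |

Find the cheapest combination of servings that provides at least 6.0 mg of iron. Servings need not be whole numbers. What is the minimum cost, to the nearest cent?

$0.78

Cost per mg of iron: pasta $0.1304, sunflower seeds $0.2667, bell pepper $2.0833, Greek yogurt $12.0000.
With no serving limits, use only pasta: 6.0 mg / 2.3 mg = 2.609 servings × $0.30 = $0.78.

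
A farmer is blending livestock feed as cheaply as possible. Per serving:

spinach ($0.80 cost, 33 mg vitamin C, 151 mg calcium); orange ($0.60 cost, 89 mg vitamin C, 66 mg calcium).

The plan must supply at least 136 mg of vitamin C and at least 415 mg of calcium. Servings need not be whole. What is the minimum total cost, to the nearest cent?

spinach only: max(136/33, 415/151) = 4.121 servings → $3.30.
orange only: max(136/89, 415/66) = 6.288 servings → $3.77.
spinach + orange with both tight: 2.483 servings and 0.6075 servings → $2.35.
So the least-cost plan costs $2.35.

$2.35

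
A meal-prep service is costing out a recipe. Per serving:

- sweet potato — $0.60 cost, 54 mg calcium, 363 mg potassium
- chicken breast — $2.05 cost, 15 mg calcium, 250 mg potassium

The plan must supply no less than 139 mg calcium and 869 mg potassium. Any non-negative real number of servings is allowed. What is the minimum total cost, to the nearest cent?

$1.54

The cheapest plan sits at a corner of the feasible region — with two constraints it uses at most two foods.
sweet potato only: max(139/54, 869/363) = 2.574 servings → $1.54.
chicken breast only: max(139/15, 869/250) = 9.267 servings → $19.00.
sweet potato + chicken breast with both targets exact would need a negative amount; discard.
So the least-cost plan costs $1.54.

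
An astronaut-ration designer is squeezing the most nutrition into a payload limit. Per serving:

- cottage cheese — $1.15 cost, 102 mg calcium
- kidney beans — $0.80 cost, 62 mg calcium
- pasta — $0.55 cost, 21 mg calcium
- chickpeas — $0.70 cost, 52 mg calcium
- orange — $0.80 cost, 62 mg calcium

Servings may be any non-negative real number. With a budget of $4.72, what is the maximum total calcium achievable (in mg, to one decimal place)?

418.6 mg

Calcium per dollar: cottage cheese 88.7, kidney beans 77.5, orange 77.5, chickpeas 74.29, pasta 38.18.
With no serving limits, spend the whole cost allowance on cottage cheese: $4.72 / $1.15 × 102 mg = 418.6 mg.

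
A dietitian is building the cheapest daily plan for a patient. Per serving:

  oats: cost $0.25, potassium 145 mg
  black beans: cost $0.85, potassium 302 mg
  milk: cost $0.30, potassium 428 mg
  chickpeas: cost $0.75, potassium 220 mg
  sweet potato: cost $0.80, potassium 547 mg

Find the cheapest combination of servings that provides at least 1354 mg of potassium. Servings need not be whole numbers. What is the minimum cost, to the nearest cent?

$0.95

Cost per mg of potassium: milk $0.0007, sweet potato $0.0015, oats $0.0017, black beans $0.0028, chickpeas $0.0034.
With no serving limits, use only milk: 1354 mg / 428 mg = 3.164 servings × $0.30 = $0.95.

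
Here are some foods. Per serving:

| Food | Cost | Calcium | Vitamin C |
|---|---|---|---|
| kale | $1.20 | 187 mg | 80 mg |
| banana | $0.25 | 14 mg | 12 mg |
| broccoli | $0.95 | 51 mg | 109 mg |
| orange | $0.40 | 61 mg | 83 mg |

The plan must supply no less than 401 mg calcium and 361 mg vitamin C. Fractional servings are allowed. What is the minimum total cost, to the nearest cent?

$2.60

This is a tiny linear program; its minimum lies at a vertex of the feasible set. List the vertices and price them.
kale only: max(401/187, 361/80) = 4.513 servings → $5.42.
banana only: max(401/14, 361/12) = 30.08 servings → $7.52.
broccoli only: max(401/51, 361/109) = 7.863 servings → $7.47.
orange only: max(401/61, 361/83) = 6.574 servings → $2.63.
kale + banana: the both-tight solution has a negative serving — not a feasible corner.
kale + broccoli with both tight: 1.552 servings and 2.173 servings → $3.93.
kale + orange with both tight: 1.058 servings and 3.329 servings → $2.60.
banana + broccoli with both tight: 27.68 servings and 0.2648 servings → $7.17.
banana + orange with both tight: 26.19 servings and 0.5628 servings → $6.77.
broccoli + orange with both targets exact would need a negative amount; discard.
The minimum over all feasible corners is $2.60.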